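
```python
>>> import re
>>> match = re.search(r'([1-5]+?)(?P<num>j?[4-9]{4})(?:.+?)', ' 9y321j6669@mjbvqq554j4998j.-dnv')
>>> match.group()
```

'321j6669@'

The pattern matches one or more of a character in [1-5] (lazy) (captured); then optionally a literal 'j', then exactly 4 of a character in [4-9] (captured as 'num'); then one or more of any character (lazy) (non-capturing group).
`re.search` tries every starting position until one works.
The match spans [3:12] → '321j6669@'.
Captured: group 1 = '321', group 2 = 'j6669'.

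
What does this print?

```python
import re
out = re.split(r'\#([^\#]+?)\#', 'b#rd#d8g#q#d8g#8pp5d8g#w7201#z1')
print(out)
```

Matches to split on: at [1:5] → '#rd#'; at [8:11] → '#q#'; at [14:23] → '#8pp5d8g#'.
Because the pattern has a capturing group, `split` also inserts each captured text between the pieces.

['b', 'rd', 'd8g', 'q', 'd8g', '8pp5d8g', 'w7201#z1']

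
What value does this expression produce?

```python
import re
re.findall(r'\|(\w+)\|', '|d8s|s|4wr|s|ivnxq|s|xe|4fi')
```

['d8s', '4wr', 'ivnxq', 'xe']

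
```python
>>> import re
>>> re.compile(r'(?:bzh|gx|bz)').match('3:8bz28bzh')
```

None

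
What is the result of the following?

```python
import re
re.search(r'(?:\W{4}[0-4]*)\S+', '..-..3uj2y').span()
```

(0, 10)

The match spans [0:10] → '..-..3uj2y'.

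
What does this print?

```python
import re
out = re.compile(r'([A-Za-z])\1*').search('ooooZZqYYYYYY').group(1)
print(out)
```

A backreference is literal: `\1` must see the identical characters the first group matched.
`search` walks the string left to right and returns the first match it finds.
The match spans [0:4] → 'oooo'.
Captured: group 1 = 'o'.

o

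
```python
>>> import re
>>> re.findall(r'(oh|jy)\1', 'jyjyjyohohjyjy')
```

['jy', 'oh', 'jy']

A backreference is literal: `\1` must see the identical characters the first group matched.
Because there's exactly one group, `findall` drops the full match and keeps group 1 from each hit.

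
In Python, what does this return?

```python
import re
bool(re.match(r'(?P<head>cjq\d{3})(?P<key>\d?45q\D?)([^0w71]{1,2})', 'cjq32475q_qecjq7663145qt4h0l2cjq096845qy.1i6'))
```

This matches the literal 'cjq', then exactly 3 of a digit (captured as 'head'); then optionally a digit, then the literal '45q', then optionally a non-digit (captured as 'key'); then 1 to 2 of any character except [0w71] (captured).
With `match`, the pattern is implicitly anchored at the beginning.
Here position 0 doesn't satisfy it, so the call returns None, and `bool(None)` is False.

False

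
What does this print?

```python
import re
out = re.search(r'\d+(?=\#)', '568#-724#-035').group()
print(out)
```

Lookahead/lookbehind check context without consuming it, so the matched span excludes the asserted characters.
The match spans [0:3] → '568'.

568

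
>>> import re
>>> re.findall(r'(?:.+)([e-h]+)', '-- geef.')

['f']

The pattern matches one or more of any character (non-capturing group); then one or more of a character in [e-h] (captured).
Scanning left to right: at [0:7] match '-- geef', group 1 = 'f'.
`findall` collects group 1 from the one match (1 total).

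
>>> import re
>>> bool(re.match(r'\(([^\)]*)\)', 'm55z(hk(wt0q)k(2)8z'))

False

`match` is anchored at position 0; if the pattern doesn't fit there, it returns None.
Here position 0 doesn't satisfy it, so the call returns None, and `bool(None)` is False.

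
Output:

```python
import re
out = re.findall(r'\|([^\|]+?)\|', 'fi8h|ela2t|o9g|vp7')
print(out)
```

Walking the string: at [4:11] match '|ela2t|', group 1 = 'ela2t'.
`findall` collects group 1 from the one match (1 total).

['ela2t']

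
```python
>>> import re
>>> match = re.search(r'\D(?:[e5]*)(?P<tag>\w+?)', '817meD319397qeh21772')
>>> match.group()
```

'meD'

A non-greedy quantifier consumes as few characters as it can — just enough that the remainder of the pattern still matches from where it stops; whatever follows it matches normally.
The match spans [3:6] → 'meD'.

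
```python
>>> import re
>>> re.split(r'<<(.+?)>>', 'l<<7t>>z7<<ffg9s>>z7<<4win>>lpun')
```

['l', '7t', 'z7', 'ffg9s', 'z7', '4win', 'lpun']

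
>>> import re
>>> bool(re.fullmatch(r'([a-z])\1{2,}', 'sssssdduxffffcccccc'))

For `fullmatch`, every character of the input must be accounted for by the pattern.
Here the string isn't matched end-to-end, so the call returns None, and `bool(None)` is False.

False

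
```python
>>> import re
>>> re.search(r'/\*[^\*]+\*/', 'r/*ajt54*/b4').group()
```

'/*ajt54*/'

The match spans [1:10] → '/*ajt54*/'.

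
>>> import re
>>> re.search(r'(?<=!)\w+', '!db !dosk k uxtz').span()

The positive lookaround only admits positions where the adjacent text matches; those characters stay outside the span.
Unlike `match`, `search` isn't anchored — it looks for the pattern anywhere in the string.
The match spans [1:3] → 'db'.

(1, 3)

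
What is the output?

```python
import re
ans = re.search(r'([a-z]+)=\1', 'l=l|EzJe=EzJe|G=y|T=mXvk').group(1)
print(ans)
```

l

The match spans [0:3] → 'l=l'.
Captured: group 1 = 'l'.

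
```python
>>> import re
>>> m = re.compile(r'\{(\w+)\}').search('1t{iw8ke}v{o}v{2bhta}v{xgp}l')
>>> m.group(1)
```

The match spans [2:9] → '{iw8ke}'.
Captured: group 1 = 'iw8ke'.

'iw8ke'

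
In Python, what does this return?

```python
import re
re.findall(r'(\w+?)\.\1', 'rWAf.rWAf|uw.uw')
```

['rWAf', 'uw']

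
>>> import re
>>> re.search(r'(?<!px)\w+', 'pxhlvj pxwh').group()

A negative assertion filters positions out without eating any characters.
The match spans [0:6] → 'pxhlvj'.

'pxhlvj'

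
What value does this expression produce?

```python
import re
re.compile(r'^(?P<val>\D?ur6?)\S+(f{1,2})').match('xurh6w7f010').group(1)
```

'xur'

The pattern matches anchored at the start of the string; then optionally a non-digit, then the literal 'ur', then optionally a literal '6' (captured as 'val'); then one or more of a non-whitespace character; then 1 to 2 of a literal 'f' (captured).
`re.match` only tries the pattern at the start of the string.
The match spans [0:8] → 'xurh6w7f'.
Captured: group 1 = 'xur', group 2 = 'f'.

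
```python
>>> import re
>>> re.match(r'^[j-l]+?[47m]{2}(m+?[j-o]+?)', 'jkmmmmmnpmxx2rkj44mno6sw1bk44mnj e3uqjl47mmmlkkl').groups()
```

('mm',)

Pattern: anchored at the start of the string; then one or more of a character in [j-l] (lazy); then exactly 2 of one of [47m]; then one or more of a literal 'm' (lazy), then one or more of a character in [j-o] (lazy) (captured).
With the lazy modifier that quantifier settles for the fewest repetitions that let the rest of the pattern succeed (the atoms after it are unaffected and can still be greedy).
`match` is anchored at position 0; if the pattern doesn't fit there, it returns None.
The match spans [0:6] → 'jkmmmm'.
Captured: group 1 = 'mm'.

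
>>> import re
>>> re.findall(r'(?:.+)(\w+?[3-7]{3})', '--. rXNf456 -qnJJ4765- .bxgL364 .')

['L364']

This matches one or more of any character (non-capturing group); then one or more of a word character (lazy), then exactly 3 of a character in [3-7] (captured).
Matches: at [0:31] match '--. rXNf456 -qnJJ4765- .bxgL364', group 1 = 'L364'.
Because there's exactly one group, `findall` drops the full match and keeps group 1 from the one hit.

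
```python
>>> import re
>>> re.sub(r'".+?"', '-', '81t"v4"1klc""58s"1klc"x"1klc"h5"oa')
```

'81t-1klc-1klc-1klc-oa'

A non-greedy quantifier consumes as few characters as it can — just enough that the remainder of the pattern still matches from where it stops; whatever follows it matches normally.
Matches: at [3:7] → '"v4"'; at [11:17] → '""58s"'; at [21:24] → '"x"'; at [28:32] → '"h5"'.
`sub` substitutes '-' at each match site.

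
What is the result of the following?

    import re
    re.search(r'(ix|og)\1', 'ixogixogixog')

After group 1 captures some text, `\1` only succeeds where that same text appears again.
`re.search` tries every starting position until one works.
Here the pattern never matches, so the call returns None.

None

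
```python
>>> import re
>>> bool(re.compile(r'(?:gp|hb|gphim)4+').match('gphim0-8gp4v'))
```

False

`re.match` only tries the pattern at the start of the string.
Here the string doesn't start with a match, so the call returns None, and `bool(None)` is False.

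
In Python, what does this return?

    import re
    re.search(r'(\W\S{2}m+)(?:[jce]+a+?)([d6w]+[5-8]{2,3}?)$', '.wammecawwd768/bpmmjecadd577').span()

(14, 28)

The pattern matches a non-word character, then exactly 2 of a non-whitespace character, then one or more of the literal 'm' (captured); then one or more of one of [jce], then one or more of the literal 'a' (lazy) (non-capturing group); then one or more of one of [d6w], then 2 to 3 of a character in [5-8] (lazy) (captured); then anchored at the end.
`re.search` scans for the first position where the pattern succeeds.
The match spans [14:28] → '/bpmmjecadd577'.
Captured: group 1 = '/bpmm', group 2 = 'dd577'.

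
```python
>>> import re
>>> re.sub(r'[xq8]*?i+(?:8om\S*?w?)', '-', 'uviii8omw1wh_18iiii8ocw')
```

The pattern matches zero or more of one of [xq8] (lazy); then one or more of a literal 'i'; then the literal '8om', then zero or more of a non-whitespace character (lazy), then optionally a literal 'w' (non-capturing group).
Every occurrence is swapped for '-'.

'uv-1wh_18iiii8ocw'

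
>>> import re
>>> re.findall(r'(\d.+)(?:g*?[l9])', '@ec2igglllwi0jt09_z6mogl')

Because there's exactly one group, `findall` drops the full match and keeps group 1 from the one hit.

['2igglllwi0jt09_z6mog']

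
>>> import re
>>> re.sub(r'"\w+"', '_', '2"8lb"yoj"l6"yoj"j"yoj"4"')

Matches: at [1:6] → '"8lb"'; at [9:13] → '"l6"'; at [16:19] → '"j"'; at [22:25] → '"4"'.
Each match is replaced by '_'.

'2_yoj_yoj_yoj_'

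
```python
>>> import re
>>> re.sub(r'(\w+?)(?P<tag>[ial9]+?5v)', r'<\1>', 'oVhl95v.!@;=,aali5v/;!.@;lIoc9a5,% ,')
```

'<oVh>.!@;=,<a>/;!.@;lIoc9a5,% ,'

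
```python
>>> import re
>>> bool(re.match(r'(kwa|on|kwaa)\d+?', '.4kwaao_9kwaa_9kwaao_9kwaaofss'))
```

`match` is anchored at position 0; if the pattern doesn't fit there, it returns None.
Here the string doesn't start with a match, so the call returns None, and `bool(None)` is False.

False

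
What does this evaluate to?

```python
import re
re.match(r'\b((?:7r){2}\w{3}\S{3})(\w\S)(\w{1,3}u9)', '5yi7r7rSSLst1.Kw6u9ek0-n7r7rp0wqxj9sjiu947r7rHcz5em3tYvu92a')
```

None

This matches a word boundary (`\b`, zero-width); then the literal '7r' repeated 2 times, then exactly 3 of a word character, then exactly 3 of a non-whitespace character (captured); then a word character, then a non-whitespace character (captured); then 1 to 3 of a word character, then the literal 'u9' (captured).
`re.match` won't scan ahead — the pattern has to work from the very first character.
Here position 0 doesn't satisfy it, so the call returns None.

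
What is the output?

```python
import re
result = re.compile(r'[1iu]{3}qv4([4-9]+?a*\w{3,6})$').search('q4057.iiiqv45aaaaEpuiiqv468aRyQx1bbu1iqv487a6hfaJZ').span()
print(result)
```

(35, 50)

The match spans [35:50] → 'u1iqv487a6hfaJZ'.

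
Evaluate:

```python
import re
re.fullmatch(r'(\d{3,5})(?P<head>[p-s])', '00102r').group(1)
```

'00102'

The pattern matches 3 to 5 of a digit (captured); then a character in [p-s] (captured as 'head').
For `fullmatch`, every character of the input must be accounted for by the pattern.
The match spans [0:6] → '00102r'.
Captured: group 1 = '00102', group 2 = 'r'.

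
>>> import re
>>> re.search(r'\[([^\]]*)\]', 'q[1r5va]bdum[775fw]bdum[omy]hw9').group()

'[1r5va]'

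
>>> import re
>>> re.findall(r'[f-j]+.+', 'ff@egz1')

['ff@egz1']

Pattern: one or more of a character in [f-j]; then one or more of any character.
Scanning left to right: at [0:7] → 'ff@egz1'.
`findall` yields the raw match text (1 of them) because the pattern has no groups.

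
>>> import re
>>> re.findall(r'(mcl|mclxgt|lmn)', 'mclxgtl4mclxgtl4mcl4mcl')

The regex engine tests alternatives in the order written; an earlier branch that matches wins even if a later one would match more.
Scanning left to right: at [0:3] match 'mcl', group 1 = 'mcl'; at [8:11] match 'mcl', group 1 = 'mcl'; at [16:19] match 'mcl', group 1 = 'mcl'; at [20:23] match 'mcl', group 1 = 'mcl'.
`findall` collects group 1 from each match (4 total).

['mcl', 'mcl', 'mcl', 'mcl']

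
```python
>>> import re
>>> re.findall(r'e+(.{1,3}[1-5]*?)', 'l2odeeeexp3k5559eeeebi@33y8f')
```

A `+?`/`*?`/`{m,n}?` starts at its minimum and grows only as far as needed for what follows to match.
Because there's exactly one group, `findall` drops the full match and keeps group 1 from each hit.

['xp3', 'bi@']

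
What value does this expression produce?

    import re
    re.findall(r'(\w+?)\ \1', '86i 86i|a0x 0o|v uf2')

['86i']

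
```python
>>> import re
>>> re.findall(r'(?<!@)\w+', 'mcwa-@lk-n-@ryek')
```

Because the assertion is negative and zero-width, positions next to the forbidden text are skipped.
Matches: at [0:4] → 'mcwa'; at [7:8] → 'k'; at [9:10] → 'n'; at [13:16] → 'yek'.
With no groups in the pattern, `findall` gives back each whole match — 4 here.

['mcwa', 'k', 'n', 'yek']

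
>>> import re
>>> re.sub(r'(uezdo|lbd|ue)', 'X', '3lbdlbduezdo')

'3XXX'

Alternation tries branches left to right and keeps the first one that lets the overall match succeed at that position.
`sub` substitutes 'X' at each match site.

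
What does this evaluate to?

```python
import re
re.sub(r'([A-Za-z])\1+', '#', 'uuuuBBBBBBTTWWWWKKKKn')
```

'#####n'

`\1` has to match the exact text group 1 already captured.
Matches: at [0:4] → 'uuuu'; at [4:10] → 'BBBBBB'; at [10:12] → 'TT'; at [12:16] → 'WWWW'; at [16:20] → 'KKKK'.
Every occurrence is swapped for '#'.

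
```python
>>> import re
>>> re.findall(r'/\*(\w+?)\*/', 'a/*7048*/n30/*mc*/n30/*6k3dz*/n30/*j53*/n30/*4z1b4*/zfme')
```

Walking the string: at [1:9] match '/*7048*/', group 1 = '7048'; at [12:18] match '/*mc*/', group 1 = 'mc'; at [21:30] match '/*6k3dz*/', group 1 = '6k3dz'; at [33:40] match '/*j53*/', group 1 = 'j53'; at [43:52] match '/*4z1b4*/', group 1 = '4z1b4'.
Because there's exactly one group, `findall` drops the full match and keeps group 1 from each hit.

['7048', 'mc', '6k3dz', 'j53', '4z1b4']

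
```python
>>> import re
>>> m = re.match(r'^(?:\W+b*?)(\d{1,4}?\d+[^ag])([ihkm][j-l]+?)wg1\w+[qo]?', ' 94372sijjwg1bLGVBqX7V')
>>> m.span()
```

`match` is anchored at position 0; if the pattern doesn't fit there, it returns None.
The match spans [0:22] → ' 94372sijjwg1bLGVBqX7V'.

(0, 22)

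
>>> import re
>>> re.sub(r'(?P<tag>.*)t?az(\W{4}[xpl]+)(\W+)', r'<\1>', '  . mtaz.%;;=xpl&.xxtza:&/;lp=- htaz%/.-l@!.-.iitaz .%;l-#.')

'<  . mtaz.%;;=xpl&.xxtza:&/;lp=- htaz%/.-l@!.-.iit>'

The pattern matches zero or more of any character (captured as 'tag'); then optionally a literal 't', then the literal 'az'; then exactly 4 of a non-word character, then one or more of one of [xpl] (captured); then one or more of a non-word character (captured).
Matches: at [0:59] → '  . mtaz.%;;=xpl&.xxtza:&/;lp=- htaz%/.-l@!.-.iitaz .%;l-#.'.
The replacement refers to a captured group, so each match is rewritten using its own captured text.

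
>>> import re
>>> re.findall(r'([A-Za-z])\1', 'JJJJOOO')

The backreference `\1` re-matches whatever the first group consumed, character for character.
Scanning left to right: at [0:2] match 'JJ', group 1 = 'J'; at [2:4] match 'JJ', group 1 = 'J'; at [4:6] match 'OO', group 1 = 'O'.
`findall` collects group 1 from each match (3 total).

['J', 'J', 'O']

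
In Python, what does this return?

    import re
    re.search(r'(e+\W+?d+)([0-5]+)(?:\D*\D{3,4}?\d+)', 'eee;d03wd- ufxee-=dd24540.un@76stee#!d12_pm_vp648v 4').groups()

('eee;d', '03')

The pattern matches one or more of a literal 'e', then one or more of a non-word character (lazy), then one or more of a literal 'd' (captured); then one or more of a character in [0-5] (captured); then zero or more of a non-digit, then 3 to 4 of a non-digit (lazy), then one or more of a digit (non-capturing group).
Unlike `match`, `search` isn't anchored — it looks for the pattern anywhere in the string.
The match spans [0:25] → 'eee;d03wd- ufxee-=dd24540'.
Captured: group 1 = 'eee;d', group 2 = '03'.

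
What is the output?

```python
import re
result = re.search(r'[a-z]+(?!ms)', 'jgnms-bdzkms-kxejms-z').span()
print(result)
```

The negative lookaround is zero-width — it rules out positions where the adjacent text would match, without consuming anything.
The match spans [0:5] → 'jgnms'.

(0, 5)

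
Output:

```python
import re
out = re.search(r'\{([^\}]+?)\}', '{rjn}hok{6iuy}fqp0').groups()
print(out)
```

('rjn',)

The match spans [0:5] → '{rjn}'.
Captured: group 1 = 'rjn'.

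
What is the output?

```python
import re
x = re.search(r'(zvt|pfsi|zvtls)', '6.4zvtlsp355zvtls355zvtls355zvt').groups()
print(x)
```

Branches in `(...|...)` are attempted left-to-right; the first branch that allows the whole pattern to succeed is taken.
`re.search` tries every starting position until one works.
The match spans [3:6] → 'zvt'.
Captured: group 1 = 'zvt'.

('zvt',)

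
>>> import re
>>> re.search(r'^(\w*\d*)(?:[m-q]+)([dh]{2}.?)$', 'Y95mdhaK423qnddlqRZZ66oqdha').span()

The pattern matches anchored at the start of the string; then zero or more of a word character, then zero or more of a digit (captured); then one or more of a character in [m-q] (non-capturing group); then exactly 2 of one of [dh], then optionally any character (captured); then anchored at the end.
`search` walks the string left to right and returns the first match it finds.
The match spans [0:27] → 'Y95mdhaK423qnddlqRZZ66oqdha'.
Captured: group 1 = 'Y95mdhaK423qnddlqRZZ66o', group 2 = 'dha'.

(0, 27)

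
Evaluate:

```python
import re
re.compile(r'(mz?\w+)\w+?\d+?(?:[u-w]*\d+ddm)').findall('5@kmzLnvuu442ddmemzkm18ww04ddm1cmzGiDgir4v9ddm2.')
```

['mzLnvuu442ddmemzkm18ww04ddm1cmzGiDgi']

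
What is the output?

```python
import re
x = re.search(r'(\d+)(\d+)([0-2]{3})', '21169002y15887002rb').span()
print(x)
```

The pattern matches one or more of a digit (captured); then one or more of a digit (captured); then exactly 3 of a character in [0-2] (captured).
`re.search` scans for the first position where the pattern succeeds.
The match spans [0:8] → '21169002'.
Captured: group 1 = '2116', group 2 = '9', group 3 = '002'.

(0, 8)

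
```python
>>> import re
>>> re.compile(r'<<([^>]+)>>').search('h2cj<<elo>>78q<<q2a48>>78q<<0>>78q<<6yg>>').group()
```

'<<elo>>'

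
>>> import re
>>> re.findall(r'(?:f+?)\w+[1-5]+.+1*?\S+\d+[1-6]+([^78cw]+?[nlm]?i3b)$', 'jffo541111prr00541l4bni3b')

['l4bni3b']

The pattern matches one or more of a literal 'f' (lazy) (non-capturing group); then one or more of a word character, then one or more of a character in [1-5]; then one or more of any character, then zero or more of a literal '1' (lazy); then one or more of a non-whitespace character, then one or more of a digit; then one or more of a character in [1-6]; then one or more of any character except [78cw] (lazy), then optionally one of [nlm], then the literal 'i3b' (captured); then anchored at the end.
`findall` collects group 1 from the one match (1 total).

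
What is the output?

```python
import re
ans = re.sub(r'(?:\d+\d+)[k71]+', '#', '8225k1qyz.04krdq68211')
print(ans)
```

#qyz.#rdq#

Each match is replaced by '#'.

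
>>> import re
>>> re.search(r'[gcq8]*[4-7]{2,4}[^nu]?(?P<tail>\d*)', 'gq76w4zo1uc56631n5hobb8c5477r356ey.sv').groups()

('4',)

This matches zero or more of one of [gcq8]; then 2 to 4 of a character in [4-7], then optionally any character except [nu]; then zero or more of a digit (captured as 'tail').
`search` walks the string left to right and returns the first match it finds.
The match spans [0:6] → 'gq76w4'.
Captured: group 1 = '4'.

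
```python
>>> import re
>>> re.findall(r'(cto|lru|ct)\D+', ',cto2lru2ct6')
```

['ct']

Matches: at [1:4] match 'cto', group 1 = 'ct'.
Because there's exactly one group, `findall` drops the full match and keeps group 1 from the one hit.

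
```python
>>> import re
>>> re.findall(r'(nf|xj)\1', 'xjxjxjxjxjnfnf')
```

After group 1 captures some text, `\1` only succeeds where that same text appears again.
Because there's exactly one group, `findall` drops the full match and keeps group 1 from each hit.

['xj', 'xj', 'nf']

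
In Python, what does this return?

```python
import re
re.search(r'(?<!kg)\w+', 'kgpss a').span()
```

Because the assertion is negative and zero-width, positions next to the forbidden text are skipped.
The match spans [0:5] → 'kgpss'.

(0, 5)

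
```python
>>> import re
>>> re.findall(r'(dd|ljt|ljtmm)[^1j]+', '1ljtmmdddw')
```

['ljt']

Alternation isn't longest-match — the leftmost alternative that fits at this position is chosen.
One capturing group, so `findall` returns just the captured substring from the one match — 1 in all.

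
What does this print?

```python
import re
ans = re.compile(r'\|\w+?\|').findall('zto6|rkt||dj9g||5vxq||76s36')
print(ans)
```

['|rkt|', '|dj9g|', '|5vxq|']

Matches: at [4:9] → '|rkt|'; at [9:15] → '|dj9g|'; at [15:21] → '|5vxq|'.
Since nothing is captured, `findall` lists the 3 matched substrings directly.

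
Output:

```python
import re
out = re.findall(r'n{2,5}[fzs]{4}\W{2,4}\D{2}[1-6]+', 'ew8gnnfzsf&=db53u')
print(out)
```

['nnfzsf&=db53']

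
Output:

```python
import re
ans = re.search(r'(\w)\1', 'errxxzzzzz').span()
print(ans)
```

The backreference `\1` re-matches whatever the first group consumed, character for character.
Unlike `match`, `search` isn't anchored — it looks for the pattern anywhere in the string.
The match spans [1:3] → 'rr'.
Captured: group 1 = 'r'.

(1, 3)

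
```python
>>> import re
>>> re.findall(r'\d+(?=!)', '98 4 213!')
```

The lookaround is zero-width — it requires the adjacent text to match without consuming it, so the asserted text isn't part of the match.
Since nothing is captured, `findall` lists the 1 matched substring directly.

['213']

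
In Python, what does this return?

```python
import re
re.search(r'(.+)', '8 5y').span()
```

(0, 4)

Pattern: one or more of any character (captured).
`search` walks the string left to right and returns the first match it finds.
The match spans [0:4] → '8 5y'.
Captured: group 1 = '8 5y'.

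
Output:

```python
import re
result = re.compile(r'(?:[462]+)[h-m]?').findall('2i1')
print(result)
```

The pattern matches one or more of one of [462] (non-capturing group); then optionally a character in [h-m].
Matches: at [0:2] → '2i'.
With no groups in the pattern, `findall` gives back each whole match — 1 here.

['2i']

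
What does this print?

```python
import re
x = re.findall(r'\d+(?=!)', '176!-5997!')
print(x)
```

['176', '5997']

The positive lookaround only admits positions where the adjacent text matches; those characters stay outside the span.
No capturing groups, so `findall` returns the 2 full match strings.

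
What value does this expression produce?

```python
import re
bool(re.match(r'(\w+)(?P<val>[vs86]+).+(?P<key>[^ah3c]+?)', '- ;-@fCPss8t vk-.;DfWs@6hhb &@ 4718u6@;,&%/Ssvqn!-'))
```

With `match`, the pattern is implicitly anchored at the beginning.
Here the string doesn't start with a match, so the call returns None, and `bool(None)` is False.

False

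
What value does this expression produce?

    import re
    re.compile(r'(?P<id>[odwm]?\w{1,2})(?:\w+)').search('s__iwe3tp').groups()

('s_',)

Pattern: optionally one of [odwm], then 1 to 2 of a word character (captured as 'id'); then one or more of a word character (non-capturing group).
Unlike `match`, `search` isn't anchored — it looks for the pattern anywhere in the string.
The match spans [0:9] → 's__iwe3tp'.
Captured: group 1 = 's_'.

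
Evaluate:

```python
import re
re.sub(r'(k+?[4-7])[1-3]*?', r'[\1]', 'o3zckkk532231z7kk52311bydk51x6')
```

'o3zc[kkk5]32231z7[kk5]2311byd[k5]1x6'

This matches one or more of the literal 'k' (lazy), then a character in [4-7] (captured); then zero or more of a character in [1-3] (lazy).
Matches: at [4:8] → 'kkk5'; at [15:18] → 'kk5'; at [25:27] → 'k5'.
The replacement refers to a captured group, so each match is rewritten using its own captured text.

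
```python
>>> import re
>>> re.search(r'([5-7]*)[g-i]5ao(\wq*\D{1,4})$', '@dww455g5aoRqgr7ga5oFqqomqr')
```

This matches zero or more of a character in [5-7] (captured); then a character in [g-i], then the literal '5ao'; then a word character, then zero or more of the literal 'q', then 1 to 4 of a non-digit (captured); then anchored at the end.
`re.search` scans for the first position where the pattern succeeds.
Here no position works, so the call returns None.

None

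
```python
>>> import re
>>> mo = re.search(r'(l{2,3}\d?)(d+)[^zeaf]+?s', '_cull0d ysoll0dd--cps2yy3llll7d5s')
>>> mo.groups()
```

This matches 2 to 3 of a literal 'l', then optionally a digit (captured); then one or more of a literal 'd' (captured); then one or more of any character except [zeaf] (lazy), then the literal 's'.
The `?` after the quantifier makes it lazy — it takes as little as possible before letting the rest of the pattern try.
`re.search` scans for the first position where the pattern succeeds.
The match spans [3:10] → 'll0d ys'.
Captured: group 1 = 'll0', group 2 = 'd'.

('ll0', 'd')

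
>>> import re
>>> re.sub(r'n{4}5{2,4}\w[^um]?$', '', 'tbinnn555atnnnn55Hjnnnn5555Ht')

The pattern matches exactly 4 of a literal 'n', then 2 to 4 of a literal '5'; then a word character, then optionally any character except [um]; then anchored at the end.
Matches: at [19:29] → 'nnnn5555Ht'.
`sub` substitutes '' at each match site.

'tbinnn555atnnnn55Hj'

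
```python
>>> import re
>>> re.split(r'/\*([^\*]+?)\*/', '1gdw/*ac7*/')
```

Because the pattern has a capturing group, `split` also inserts each captured text between the pieces.

['1gdw', 'ac7', '']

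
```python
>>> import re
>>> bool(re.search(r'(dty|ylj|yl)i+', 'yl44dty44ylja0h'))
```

False

Here nothing in the string fits, so the call returns None, and `bool(None)` is False.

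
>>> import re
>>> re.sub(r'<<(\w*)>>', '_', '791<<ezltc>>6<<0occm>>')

'791_6_'

Matches: at [3:12] → '<<ezltc>>'; at [13:22] → '<<0occm>>'.
`sub` substitutes '_' at each match site.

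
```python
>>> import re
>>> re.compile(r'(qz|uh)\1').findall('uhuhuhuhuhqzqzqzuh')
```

['uh', 'uh', 'qz']

`\1` is not a pattern — it's the concrete string captured by group 1, re-applied verbatim.
Walking the string: at [0:4] match 'uhuh', group 1 = 'uh'; at [4:8] match 'uhuh', group 1 = 'uh'; at [10:14] match 'qzqz', group 1 = 'qz'.
With a single group, `findall` returns only what that group captured — 3 items.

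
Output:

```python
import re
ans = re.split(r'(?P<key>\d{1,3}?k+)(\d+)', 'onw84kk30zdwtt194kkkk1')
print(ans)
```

['onw', '84kk', '30', 'zdwtt', '194kkkk', '1', '']

This matches 1 to 3 of a digit (lazy), then one or more of a literal 'k' (captured as 'key'); then one or more of a digit (captured).
With a capturing group present, the delimiter's captured portion is kept in the result list.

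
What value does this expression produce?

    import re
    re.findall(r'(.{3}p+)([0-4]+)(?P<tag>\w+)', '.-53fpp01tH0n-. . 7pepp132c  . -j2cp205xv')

Pattern: exactly 3 of any character, then one or more of the literal 'p' (captured); then one or more of a character in [0-4] (captured); then one or more of a word character (captured as 'tag').
`findall` packs the 3 group values into a tuple for every match.

[('53fpp', '01', 'tH0n'), ('7pepp', '132', 'c'), ('j2cp', '20', '5xv')]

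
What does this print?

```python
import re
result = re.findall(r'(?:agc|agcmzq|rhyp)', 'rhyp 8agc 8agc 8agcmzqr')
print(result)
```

['rhyp', 'agc', 'agc', 'agc']

The regex engine tests alternatives in the order written; an earlier branch that matches wins even if a later one would match more.
With no groups in the pattern, `findall` gives back each whole match — 4 here.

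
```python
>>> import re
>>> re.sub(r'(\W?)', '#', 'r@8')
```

'#r##8#'

This matches optionally a non-word character (captured).
`sub` substitutes '#' at each match site.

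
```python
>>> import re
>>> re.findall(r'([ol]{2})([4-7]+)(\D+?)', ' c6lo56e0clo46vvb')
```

This matches exactly 2 of one of [ol] (captured); then one or more of a character in [4-7] (captured); then one or more of a non-digit (lazy) (captured).
Lazy quantifiers expand one character at a time until the remainder of the pattern can match.
Walking the string: at [3:8] match 'lo56e', groups = ('lo', '56', 'e'); at [10:15] match 'lo46v', groups = ('lo', '46', 'v').
`findall` packs the 3 group values into a tuple for every match.

[('lo', '56', 'e'), ('lo', '46', 'v')]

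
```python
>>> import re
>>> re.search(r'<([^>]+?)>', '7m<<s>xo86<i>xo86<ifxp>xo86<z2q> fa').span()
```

(2, 6)

`re.search` scans for the first position where the pattern succeeds.
The match spans [2:6] → '<<s>'.
Captured: group 1 = '<s'.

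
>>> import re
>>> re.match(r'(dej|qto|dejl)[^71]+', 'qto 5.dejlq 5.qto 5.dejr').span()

(0, 24)

`re.match` only tries the pattern at the start of the string.
The match spans [0:24] → 'qto 5.dejlq 5.qto 5.dejr'.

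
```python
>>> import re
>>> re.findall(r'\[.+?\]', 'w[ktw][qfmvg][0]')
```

Because the quantifier is non-greedy, it stops expanding at the earliest point where the rest of the pattern can succeed.
`findall` yields the raw match text (3 of them) because the pattern has no groups.

['[ktw]', '[qfmvg]', '[0]']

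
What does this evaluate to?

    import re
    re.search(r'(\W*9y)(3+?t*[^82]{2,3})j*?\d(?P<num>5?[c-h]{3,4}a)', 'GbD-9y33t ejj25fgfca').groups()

This matches zero or more of a non-word character, then the literal '9y' (captured); then one or more of the literal '3' (lazy), then zero or more of the literal 't', then 2 to 3 of any character except [82] (captured); then zero or more of a literal 'j' (lazy), then a digit; then optionally the literal '5', then 3 to 4 of a character in [c-h], then the literal 'a' (captured as 'num').
`search` walks the string left to right and returns the first match it finds.
The match spans [3:20] → '-9y33t ejj25fgfca'.
Captured: group 1 = '-9y', group 2 = '33t ej', group 3 = '5fgfca'.

('-9y', '33t ej', '5fgfca')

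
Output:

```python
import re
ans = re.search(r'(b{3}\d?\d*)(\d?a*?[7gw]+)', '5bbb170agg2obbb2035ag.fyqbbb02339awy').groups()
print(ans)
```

('bbb170', 'agg')

The match spans [1:10] → 'bbb170agg'.
Captured: group 1 = 'bbb170', group 2 = 'agg'.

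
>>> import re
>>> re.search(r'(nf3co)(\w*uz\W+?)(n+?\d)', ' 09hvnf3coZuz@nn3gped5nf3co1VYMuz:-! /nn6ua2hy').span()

(5, 17)

The pattern matches the literal 'nf3', then the literal 'co' (captured); then zero or more of a word character, then the literal 'uz', then one or more of a non-word character (lazy) (captured); then one or more of a literal 'n' (lazy), then a digit (captured).
The match spans [5:17] → 'nf3coZuz@nn3'.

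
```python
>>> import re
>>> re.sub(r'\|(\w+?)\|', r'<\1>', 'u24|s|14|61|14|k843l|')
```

'u24<s>14<61>14<k843l>'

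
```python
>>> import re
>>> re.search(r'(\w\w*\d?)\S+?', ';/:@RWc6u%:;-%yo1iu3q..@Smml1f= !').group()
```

'RWc6u%'

A non-greedy quantifier consumes as few characters as it can — just enough that the remainder of the pattern still matches from where it stops; whatever follows it matches normally.
The match spans [4:10] → 'RWc6u%'.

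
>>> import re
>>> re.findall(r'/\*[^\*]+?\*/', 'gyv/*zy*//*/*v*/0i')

['/*zy*/', '/*v*/']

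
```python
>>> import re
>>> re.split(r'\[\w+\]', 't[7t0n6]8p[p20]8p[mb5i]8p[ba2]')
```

Matches to split on: at [1:8] → '[7t0n6]'; at [10:15] → '[p20]'; at [17:23] → '[mb5i]'; at [25:30] → '[ba2]'.
Each match becomes a cut point; 5 segments remain.

['t', '8p', '8p', '8p', '']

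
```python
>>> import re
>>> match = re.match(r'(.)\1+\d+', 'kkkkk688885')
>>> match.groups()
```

('k',)

`\1` has to match the exact text group 1 already captured.
`re.match` won't scan ahead — the pattern has to work from the very first character.
The match spans [0:11] → 'kkkkk688885'.
Captured: group 1 = 'k'.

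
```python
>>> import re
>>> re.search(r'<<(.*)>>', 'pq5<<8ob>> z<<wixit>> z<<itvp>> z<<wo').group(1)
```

'8ob>> z<<wixit>> z<<itvp'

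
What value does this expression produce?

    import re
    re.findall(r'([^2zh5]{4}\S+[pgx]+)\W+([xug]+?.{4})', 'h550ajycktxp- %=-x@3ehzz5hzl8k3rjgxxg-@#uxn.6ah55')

[('0ajycktxp', 'x@3eh'), ('l8k3rjgxxg', 'uxn.6')]

A `+?`/`*?`/`{m,n}?` starts at its minimum and grows only as far as needed for what follows to match.
`findall` packs the 2 group values into a tuple for every match.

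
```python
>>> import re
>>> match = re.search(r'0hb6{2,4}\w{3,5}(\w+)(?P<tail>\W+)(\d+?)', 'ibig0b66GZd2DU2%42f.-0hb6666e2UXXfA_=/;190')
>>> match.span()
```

(21, 40)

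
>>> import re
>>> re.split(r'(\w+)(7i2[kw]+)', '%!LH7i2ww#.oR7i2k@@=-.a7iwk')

['%!', 'LH', '7i2ww', '#.', 'oR', '7i2k', '@@=-.a7iwk']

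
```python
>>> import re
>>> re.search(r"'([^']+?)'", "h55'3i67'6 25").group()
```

"'3i67'"

The match spans [3:9] → "'3i67'".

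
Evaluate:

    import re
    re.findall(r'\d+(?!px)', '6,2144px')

The negative lookaround is zero-width — it rules out positions where the adjacent text would match, without consuming anything.
Matches: at [0:1] → '6'; at [2:5] → '214'.
No capturing groups, so `findall` returns the 2 full match strings.

['6', '214']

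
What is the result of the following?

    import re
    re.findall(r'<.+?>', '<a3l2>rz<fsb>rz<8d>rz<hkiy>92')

['<a3l2>', '<fsb>', '<8d>', '<hkiy>']

Because the quantifier is non-greedy, it stops expanding at the earliest point where the rest of the pattern can succeed.
With no groups in the pattern, `findall` gives back each whole match — 4 here.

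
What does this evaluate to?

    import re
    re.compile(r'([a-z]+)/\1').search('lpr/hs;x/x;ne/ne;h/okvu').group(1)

'x'

`\1` has to match the exact text group 1 already captured.
`re.search` scans for the first position where the pattern succeeds.
The match spans [7:10] → 'x/x'.
Captured: group 1 = 'x'.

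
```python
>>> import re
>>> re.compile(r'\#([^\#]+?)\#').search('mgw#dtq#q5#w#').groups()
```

('dtq',)

`re.search` tries every starting position until one works.
The match spans [3:8] → '#dtq#'.
Captured: group 1 = 'dtq'.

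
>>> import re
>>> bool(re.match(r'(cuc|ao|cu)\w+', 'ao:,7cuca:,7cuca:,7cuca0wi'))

False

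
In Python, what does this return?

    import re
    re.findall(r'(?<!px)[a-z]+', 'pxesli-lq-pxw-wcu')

['pxesli', 'lq', 'pxw', 'wcu']

Because the assertion is negative and zero-width, positions next to the forbidden text are skipped.
Since nothing is captured, `findall` lists the 4 matched substrings directly.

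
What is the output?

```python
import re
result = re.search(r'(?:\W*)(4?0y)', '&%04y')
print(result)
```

Pattern: zero or more of a non-word character (non-capturing group); then optionally a literal '4', then the literal '0y' (captured).
`re.search` scans for the first position where the pattern succeeds.
Here the pattern never matches, so the call returns None.

None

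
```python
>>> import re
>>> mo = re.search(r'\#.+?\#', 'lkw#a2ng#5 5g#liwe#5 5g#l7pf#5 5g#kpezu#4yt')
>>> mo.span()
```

(3, 9)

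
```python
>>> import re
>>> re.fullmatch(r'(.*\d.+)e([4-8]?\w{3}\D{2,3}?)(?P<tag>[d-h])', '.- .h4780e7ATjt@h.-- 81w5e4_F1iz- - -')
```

This matches zero or more of any character, then a digit, then one or more of any character (captured); then a literal 'e'; then optionally a character in [4-8], then exactly 3 of a word character, then 2 to 3 of a non-digit (lazy) (captured); then a character in [d-h] (captured as 'tag').
`re.fullmatch` requires the pattern to consume the entire string.
Here the pattern can't cover the whole string, so the call returns None.

None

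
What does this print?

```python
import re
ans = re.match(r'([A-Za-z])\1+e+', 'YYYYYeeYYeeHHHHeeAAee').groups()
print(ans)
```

('Y',)

The match spans [0:7] → 'YYYYYee'.
Captured: group 1 = 'Y'.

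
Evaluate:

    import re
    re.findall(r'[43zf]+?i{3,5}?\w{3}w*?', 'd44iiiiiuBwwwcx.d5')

['44iiiiiu']

Since nothing is captured, `findall` lists the 1 matched substring directly.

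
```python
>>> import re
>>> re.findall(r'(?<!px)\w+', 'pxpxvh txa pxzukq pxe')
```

The negative lookaround is zero-width — it rules out positions where the adjacent text would match, without consuming anything.
Walking the string: at [0:6] → 'pxpxvh'; at [7:10] → 'txa'; at [11:17] → 'pxzukq'; at [18:21] → 'pxe'.
With no groups in the pattern, `findall` gives back each whole match — 4 here.

['pxpxvh', 'txa', 'pxzukq', 'pxe']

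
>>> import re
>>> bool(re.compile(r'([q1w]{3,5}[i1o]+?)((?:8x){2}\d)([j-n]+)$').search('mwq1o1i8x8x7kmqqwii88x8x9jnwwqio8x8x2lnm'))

Pattern: 3 to 5 of one of [q1w], then one or more of one of [i1o] (lazy) (captured); then the literal '8x' repeated 2 times, then a digit (captured); then one or more of a character in [j-n] (captured); then anchored at the end.
The match spans [27:40] → 'wwqio8x8x2lnm'.

True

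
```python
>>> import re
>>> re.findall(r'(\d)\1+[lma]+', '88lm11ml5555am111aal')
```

['8', '1', '5', '1']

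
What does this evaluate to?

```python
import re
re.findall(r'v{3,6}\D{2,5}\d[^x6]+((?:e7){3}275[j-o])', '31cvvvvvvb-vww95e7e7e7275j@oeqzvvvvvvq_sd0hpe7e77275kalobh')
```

['e7e7e7275j']

Pattern: 3 to 6 of a literal 'v', then 2 to 5 of a non-digit, then a digit; then one or more of any character except [x6]; then the literal 'e7' repeated 3 times, then the literal '275', then a character in [j-o] (captured).
Scanning left to right: at [3:26] match 'vvvvvvb-vww95e7e7e7275j', group 1 = 'e7e7e7275j'.
`findall` collects group 1 from the one match (1 total).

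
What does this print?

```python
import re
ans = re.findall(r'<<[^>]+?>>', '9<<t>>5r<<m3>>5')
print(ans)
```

['<<t>>', '<<m3>>']

With no groups in the pattern, `findall` gives back each whole match — 2 here.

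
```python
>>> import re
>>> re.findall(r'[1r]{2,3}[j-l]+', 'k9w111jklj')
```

['111jklj']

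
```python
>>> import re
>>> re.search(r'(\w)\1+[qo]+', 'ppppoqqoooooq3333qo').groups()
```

The match spans [0:13] → 'ppppoqqoooooq'.
Captured: group 1 = 'p'.

('p',)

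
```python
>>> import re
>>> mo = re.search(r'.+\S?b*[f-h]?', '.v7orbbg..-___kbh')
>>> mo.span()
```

(0, 17)

The pattern matches one or more of any character; then optionally a non-whitespace character; then zero or more of the literal 'b', then optionally a character in [f-h].
`re.search` tries every starting position until one works.
The match spans [0:17] → '.v7orbbg..-___kbh'.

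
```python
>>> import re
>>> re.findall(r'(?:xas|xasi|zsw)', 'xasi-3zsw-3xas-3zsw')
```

['xas', 'zsw', 'xas', 'zsw']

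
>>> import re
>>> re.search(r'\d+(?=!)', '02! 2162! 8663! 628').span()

The positive lookaround only admits positions where the adjacent text matches; those characters stay outside the span.
`re.search` scans for the first position where the pattern succeeds.
The match spans [0:2] → '02'.

(0, 2)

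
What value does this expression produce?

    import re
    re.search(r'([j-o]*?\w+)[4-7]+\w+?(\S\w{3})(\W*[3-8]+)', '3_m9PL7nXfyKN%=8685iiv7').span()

(0, 19)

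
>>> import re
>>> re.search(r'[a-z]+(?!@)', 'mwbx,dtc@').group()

A negative assertion filters positions out without eating any characters.
`search` walks the string left to right and returns the first match it finds.
The match spans [0:4] → 'mwbx'.

'mwbx'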